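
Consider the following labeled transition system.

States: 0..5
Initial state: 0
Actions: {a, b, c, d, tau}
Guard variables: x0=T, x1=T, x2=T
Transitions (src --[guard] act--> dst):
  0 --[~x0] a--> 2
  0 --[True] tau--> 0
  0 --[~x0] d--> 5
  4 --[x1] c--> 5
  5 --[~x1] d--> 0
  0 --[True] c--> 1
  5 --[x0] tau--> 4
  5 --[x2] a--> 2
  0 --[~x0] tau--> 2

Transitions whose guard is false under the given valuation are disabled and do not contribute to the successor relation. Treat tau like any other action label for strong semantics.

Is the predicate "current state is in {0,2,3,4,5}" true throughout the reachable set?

Answer: INVARIANT VIOLATED at state 1

Trace:
Allowed set {0,2,3,4,5}
R = {0,1}
  0: ok
  1: ✗ unsafe
reach 1 via c — violates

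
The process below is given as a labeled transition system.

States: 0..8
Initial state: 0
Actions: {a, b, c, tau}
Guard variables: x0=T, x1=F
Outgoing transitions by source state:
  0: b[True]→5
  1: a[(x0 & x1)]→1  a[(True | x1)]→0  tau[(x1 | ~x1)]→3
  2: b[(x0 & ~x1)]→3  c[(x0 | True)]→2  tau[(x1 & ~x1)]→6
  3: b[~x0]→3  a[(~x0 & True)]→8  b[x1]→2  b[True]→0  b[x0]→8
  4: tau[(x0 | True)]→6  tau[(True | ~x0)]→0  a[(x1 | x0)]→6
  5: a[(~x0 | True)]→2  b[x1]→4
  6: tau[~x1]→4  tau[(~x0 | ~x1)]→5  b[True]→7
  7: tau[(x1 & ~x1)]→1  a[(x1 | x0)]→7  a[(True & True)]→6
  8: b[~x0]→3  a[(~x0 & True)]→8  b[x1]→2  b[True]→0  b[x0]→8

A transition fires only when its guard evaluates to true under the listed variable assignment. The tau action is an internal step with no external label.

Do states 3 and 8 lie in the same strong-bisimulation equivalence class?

Refine partition for ~:
  π0 = {{0,1,2,3,4,5,6,7,8}}
  π1 = {{0,3,8},{1,4},{2},{5,7},{6}}
  π2 = {{0},{1},{2},{3,8},{4},{5},{6},{7}}
Fixed point at round 3; 8 class(es).
[3]={3,8}  [8]={3,8}

Answer: BISIMILAR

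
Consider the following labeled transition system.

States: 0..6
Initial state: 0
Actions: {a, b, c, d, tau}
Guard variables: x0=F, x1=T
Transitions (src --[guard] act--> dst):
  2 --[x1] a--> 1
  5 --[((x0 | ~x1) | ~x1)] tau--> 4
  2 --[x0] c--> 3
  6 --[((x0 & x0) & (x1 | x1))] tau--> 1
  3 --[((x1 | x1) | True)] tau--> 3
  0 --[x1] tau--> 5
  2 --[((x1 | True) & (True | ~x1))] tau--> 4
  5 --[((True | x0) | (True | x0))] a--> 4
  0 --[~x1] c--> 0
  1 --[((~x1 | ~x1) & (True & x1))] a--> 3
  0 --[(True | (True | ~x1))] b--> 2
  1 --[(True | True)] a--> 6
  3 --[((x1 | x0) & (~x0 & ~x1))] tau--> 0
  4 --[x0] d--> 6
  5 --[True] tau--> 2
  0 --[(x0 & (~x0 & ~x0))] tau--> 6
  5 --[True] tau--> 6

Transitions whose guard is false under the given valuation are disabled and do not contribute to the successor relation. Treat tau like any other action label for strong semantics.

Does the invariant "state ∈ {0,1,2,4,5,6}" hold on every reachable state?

Safe = {0,1,2,4,5,6}
R = {0,1,2,4,5,6}
  0: ok
  1: ok
  2: ok
  4: ok
  5: ok
  6: ok

Answer: INVARIANT HOLDS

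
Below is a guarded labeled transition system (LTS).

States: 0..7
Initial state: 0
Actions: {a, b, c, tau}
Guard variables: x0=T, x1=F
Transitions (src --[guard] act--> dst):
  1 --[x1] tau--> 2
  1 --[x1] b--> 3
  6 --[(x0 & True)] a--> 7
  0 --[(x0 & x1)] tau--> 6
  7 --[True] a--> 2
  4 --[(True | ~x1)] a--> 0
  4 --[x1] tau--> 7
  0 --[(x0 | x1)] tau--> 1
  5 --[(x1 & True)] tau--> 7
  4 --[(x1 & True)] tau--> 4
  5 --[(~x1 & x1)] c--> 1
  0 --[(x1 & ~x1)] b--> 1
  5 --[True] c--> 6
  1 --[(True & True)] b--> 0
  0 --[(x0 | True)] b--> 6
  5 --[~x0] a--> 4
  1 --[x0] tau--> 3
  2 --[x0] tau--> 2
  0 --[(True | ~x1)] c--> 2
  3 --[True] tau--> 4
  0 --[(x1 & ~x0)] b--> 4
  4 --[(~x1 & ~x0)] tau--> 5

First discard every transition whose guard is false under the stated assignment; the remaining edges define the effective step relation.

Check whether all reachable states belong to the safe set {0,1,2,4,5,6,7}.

Answer: INVARIANT VIOLATED at state 3

Working:
Inv-set: {0,1,2,4,5,6,7}
Reachable = {0,1,2,3,4,6,7}
  0: safe
  1: safe
  2: safe
  3: outside
  4: safe
  6: safe
  7: safe
reach 3 via tau·tau — violates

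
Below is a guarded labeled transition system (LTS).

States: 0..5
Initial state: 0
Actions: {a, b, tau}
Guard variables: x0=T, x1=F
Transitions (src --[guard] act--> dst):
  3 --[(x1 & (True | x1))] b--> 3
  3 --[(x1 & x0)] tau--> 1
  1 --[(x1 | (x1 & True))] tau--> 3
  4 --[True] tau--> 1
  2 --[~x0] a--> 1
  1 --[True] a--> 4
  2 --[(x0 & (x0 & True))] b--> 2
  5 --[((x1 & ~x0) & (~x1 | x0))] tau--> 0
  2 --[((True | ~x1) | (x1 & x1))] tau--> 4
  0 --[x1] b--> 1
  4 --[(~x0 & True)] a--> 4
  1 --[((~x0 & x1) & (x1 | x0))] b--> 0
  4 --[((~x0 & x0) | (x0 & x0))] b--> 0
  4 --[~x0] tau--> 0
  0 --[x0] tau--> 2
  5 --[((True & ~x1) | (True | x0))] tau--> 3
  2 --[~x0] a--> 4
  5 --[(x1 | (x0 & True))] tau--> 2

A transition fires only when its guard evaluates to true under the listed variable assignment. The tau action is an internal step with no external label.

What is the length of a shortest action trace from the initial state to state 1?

Answer: 3

Trace:
BFS to 1:
  depth 0: {0}
  depth 1: {2}
  depth 2: {4}
  depth 3: {1}
first hit 1 at d=3 via tau·tau·tau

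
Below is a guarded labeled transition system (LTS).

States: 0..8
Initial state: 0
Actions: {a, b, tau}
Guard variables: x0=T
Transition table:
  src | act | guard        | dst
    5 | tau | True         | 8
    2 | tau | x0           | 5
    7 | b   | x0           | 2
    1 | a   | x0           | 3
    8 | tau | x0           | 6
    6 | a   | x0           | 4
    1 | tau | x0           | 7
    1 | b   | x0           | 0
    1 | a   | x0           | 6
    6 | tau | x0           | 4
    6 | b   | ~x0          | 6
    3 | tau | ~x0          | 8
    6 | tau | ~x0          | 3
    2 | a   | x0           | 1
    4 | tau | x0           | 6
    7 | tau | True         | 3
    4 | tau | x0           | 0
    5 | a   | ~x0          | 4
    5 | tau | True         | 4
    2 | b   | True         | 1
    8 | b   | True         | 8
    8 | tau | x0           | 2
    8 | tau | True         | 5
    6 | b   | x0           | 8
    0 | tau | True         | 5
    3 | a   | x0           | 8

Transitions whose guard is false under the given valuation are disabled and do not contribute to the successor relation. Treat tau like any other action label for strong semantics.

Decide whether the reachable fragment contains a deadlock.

R = {0,1,2,3,4,5,6,7,8}
  0: tau→5  [deg 1]
  1: a→3  a→6  b→0  tau→7  [deg 4]
  2: a→1  b→1  tau→5  [deg 3]
  3: a→8  [deg 1]
  4: tau→0  tau→6  [deg 2]
  5: tau→4  tau→8  [deg 2]
  6: a→4  b→8  tau→4  [deg 3]
  7: b→2  tau→3  [deg 2]
  8: b→8  tau→2  tau→5  tau→6  [deg 4]

Answer: DEADLOCK-FREE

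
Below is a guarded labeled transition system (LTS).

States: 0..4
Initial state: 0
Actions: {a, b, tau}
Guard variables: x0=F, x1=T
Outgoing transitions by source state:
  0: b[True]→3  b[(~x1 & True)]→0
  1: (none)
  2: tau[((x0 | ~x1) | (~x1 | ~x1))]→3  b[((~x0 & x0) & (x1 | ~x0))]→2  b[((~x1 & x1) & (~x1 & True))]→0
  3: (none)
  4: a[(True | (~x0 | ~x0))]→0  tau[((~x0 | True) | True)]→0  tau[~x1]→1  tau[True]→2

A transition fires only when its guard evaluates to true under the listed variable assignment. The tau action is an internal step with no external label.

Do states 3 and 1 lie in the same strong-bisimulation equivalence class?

Answer: BISIMILAR

Working:
Bisimulation quotient by refinement:
  round 0: {{0,1,2,3,4}}
  round 1: {{0},{1,2,3},{4}}
stable after 2 split(s): 3 block(s)
[3]={1,2,3}  [1]={1,2,3}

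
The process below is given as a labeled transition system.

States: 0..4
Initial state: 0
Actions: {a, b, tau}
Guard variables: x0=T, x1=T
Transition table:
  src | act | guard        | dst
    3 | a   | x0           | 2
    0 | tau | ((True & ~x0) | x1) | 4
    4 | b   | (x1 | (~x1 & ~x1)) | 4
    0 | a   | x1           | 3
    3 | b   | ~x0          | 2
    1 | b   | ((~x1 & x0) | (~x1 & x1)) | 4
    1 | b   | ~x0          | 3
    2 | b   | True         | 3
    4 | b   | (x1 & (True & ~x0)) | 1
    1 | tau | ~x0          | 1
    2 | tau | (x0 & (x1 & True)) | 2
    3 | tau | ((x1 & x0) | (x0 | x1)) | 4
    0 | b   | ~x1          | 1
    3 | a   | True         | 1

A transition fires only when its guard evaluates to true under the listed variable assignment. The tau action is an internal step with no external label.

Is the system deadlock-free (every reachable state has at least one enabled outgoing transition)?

R = {0,1,2,3,4}
  0: a→3  tau→4  [2 exit(s)]
  1: ∅  [deadlock]
  2: b→3  tau→2  [2 exit(s)]
  3: a→1  a→2  tau→4  [3 exit(s)]
  4: b→4  [1 exit(s)]
witness 1: a·a

Answer: DEADLOCK at state 1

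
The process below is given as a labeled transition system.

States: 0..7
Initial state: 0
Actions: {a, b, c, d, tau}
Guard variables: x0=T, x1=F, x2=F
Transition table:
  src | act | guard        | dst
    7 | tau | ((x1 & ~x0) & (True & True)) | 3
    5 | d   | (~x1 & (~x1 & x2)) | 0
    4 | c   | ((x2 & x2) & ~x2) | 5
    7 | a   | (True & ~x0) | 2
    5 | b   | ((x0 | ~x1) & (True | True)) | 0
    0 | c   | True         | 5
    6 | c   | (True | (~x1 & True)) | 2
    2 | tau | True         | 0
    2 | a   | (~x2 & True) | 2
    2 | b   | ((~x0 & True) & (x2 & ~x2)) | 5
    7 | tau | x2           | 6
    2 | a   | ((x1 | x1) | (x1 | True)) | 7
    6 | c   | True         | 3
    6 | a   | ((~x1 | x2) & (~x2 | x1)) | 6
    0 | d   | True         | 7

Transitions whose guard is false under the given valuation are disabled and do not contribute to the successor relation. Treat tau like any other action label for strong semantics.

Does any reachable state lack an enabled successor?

Answer: DEADLOCK at state 7

Working:
Reach set: {0,5,7}
  0: c→5  d→7  [2 exit(s)]
  5: b→0  [1 exit(s)]
  7: ∅  [deadlock]
trace reaching 7: d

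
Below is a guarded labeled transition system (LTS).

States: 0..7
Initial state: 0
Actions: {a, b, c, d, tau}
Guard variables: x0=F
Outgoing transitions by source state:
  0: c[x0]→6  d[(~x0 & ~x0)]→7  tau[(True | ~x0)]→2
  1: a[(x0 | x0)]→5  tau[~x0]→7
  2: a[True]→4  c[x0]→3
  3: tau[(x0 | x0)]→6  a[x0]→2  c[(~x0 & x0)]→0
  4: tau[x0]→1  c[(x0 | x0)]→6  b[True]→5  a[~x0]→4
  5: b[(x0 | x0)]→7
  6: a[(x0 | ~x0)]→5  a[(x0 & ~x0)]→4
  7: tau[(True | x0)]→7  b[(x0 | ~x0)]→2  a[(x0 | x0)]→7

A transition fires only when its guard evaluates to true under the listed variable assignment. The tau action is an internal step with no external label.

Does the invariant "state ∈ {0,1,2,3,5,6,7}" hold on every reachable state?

Answer: INVARIANT VIOLATED at state 4

Analysis:
Allowed set {0,1,2,3,5,6,7}
R = {0,2,4,5,7}
  0: safe
  2: safe
  4: outside
  5: safe
  7: safe
reach 4 via tau·a — violates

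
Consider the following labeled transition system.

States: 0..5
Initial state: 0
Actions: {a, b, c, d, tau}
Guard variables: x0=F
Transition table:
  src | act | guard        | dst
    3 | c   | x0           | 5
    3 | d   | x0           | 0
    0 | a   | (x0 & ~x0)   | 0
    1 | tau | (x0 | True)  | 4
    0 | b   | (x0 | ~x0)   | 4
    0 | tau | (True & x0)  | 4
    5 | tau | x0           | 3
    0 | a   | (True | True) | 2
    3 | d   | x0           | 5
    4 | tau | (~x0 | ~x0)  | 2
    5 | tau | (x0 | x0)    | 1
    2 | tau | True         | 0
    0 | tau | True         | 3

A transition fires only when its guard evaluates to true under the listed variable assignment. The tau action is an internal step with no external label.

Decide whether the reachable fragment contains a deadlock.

Answer: DEADLOCK at state 3

Analysis:
Reach set: {0,2,3,4}
  0: a→2  b→4  tau→3  [deg 3]
  2: tau→0  [deg 1]
  3: ∅  [deadlock]
  4: tau→2  [deg 1]
trace reaching 3: tau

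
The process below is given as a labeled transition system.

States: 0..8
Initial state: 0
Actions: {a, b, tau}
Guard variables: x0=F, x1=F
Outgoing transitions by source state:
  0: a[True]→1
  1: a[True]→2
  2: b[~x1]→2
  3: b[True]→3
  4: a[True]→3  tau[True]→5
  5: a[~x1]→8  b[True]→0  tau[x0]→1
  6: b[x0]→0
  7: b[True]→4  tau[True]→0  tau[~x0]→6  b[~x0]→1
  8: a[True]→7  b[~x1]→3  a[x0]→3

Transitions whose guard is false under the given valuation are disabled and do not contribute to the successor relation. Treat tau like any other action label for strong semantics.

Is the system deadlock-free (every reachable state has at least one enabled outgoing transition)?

Reachable = {0,1,2}
  0: a→1  [1 exit(s)]
  1: a→2  [1 exit(s)]
  2: b→2  [1 exit(s)]

Answer: DEADLOCK-FREE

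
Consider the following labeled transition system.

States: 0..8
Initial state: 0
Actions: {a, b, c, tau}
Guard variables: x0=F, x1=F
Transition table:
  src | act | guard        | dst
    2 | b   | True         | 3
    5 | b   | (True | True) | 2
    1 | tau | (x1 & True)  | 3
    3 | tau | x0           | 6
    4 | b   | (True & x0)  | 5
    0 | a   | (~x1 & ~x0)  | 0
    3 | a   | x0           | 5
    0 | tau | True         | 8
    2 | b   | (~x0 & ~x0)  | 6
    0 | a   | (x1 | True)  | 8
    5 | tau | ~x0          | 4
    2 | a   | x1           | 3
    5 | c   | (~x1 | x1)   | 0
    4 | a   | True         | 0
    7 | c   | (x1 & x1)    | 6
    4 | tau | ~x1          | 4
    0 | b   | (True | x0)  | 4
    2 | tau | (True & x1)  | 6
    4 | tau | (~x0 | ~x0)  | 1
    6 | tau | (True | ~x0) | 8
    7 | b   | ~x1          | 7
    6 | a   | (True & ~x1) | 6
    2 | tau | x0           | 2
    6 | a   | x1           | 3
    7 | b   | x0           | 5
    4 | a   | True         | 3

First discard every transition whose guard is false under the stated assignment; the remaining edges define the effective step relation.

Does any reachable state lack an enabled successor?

Reach set: {0,1,3,4,8}
  0: a→0  a→8  b→4  tau→8  [4 exit(s)]
  1: ∅  [STUCK]
  3: ∅  [STUCK]
  4: a→0  a→3  tau→1  tau→4  [4 exit(s)]
  8: ∅  [STUCK]
witness 1: b·tau

Answer: DEADLOCK at state 1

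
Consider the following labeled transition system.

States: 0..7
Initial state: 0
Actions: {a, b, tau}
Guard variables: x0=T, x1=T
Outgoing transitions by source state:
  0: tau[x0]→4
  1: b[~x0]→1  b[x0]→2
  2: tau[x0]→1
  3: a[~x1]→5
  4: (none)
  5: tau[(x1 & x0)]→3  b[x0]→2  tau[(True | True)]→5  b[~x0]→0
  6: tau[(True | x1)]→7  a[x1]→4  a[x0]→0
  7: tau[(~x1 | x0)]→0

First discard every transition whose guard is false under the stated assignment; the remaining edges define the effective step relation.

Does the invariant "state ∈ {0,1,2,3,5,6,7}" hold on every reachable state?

Answer: INVARIANT VIOLATED at state 4

Analysis:
Allowed set {0,1,2,3,5,6,7}
R = {0,4}
  0: ✓
  4: VIOLATES
reach 4 via tau — violates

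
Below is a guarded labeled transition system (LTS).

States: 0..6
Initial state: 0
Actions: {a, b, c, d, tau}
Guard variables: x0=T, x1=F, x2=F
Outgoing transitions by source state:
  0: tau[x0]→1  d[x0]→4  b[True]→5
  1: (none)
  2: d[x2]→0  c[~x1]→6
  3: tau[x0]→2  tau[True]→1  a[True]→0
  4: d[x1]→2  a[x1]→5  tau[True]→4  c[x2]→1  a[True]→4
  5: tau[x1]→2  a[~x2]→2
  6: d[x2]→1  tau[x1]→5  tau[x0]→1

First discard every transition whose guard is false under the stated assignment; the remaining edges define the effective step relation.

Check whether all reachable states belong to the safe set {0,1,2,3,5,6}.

Inv-set: {0,1,2,3,5,6}
Reachable = {0,1,2,4,5,6}
  0: ok
  1: ok
  2: ok
  4: outside
  5: ok
  6: ok
reach 4 via d — violates

Answer: INVARIANT VIOLATED at state 4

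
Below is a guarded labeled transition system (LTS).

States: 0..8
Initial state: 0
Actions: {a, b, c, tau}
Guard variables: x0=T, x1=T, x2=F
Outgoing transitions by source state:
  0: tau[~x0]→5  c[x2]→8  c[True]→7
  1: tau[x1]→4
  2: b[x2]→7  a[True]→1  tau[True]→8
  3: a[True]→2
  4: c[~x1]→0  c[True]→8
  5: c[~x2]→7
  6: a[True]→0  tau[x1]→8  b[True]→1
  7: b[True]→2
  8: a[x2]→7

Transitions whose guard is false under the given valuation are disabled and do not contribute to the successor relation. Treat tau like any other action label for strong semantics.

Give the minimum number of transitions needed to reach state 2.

Layered search for 2:
  L0 = {0}
  L1 = {7}
  L2 = {2}
depth(2)=2, e.g. c·b

Answer: 2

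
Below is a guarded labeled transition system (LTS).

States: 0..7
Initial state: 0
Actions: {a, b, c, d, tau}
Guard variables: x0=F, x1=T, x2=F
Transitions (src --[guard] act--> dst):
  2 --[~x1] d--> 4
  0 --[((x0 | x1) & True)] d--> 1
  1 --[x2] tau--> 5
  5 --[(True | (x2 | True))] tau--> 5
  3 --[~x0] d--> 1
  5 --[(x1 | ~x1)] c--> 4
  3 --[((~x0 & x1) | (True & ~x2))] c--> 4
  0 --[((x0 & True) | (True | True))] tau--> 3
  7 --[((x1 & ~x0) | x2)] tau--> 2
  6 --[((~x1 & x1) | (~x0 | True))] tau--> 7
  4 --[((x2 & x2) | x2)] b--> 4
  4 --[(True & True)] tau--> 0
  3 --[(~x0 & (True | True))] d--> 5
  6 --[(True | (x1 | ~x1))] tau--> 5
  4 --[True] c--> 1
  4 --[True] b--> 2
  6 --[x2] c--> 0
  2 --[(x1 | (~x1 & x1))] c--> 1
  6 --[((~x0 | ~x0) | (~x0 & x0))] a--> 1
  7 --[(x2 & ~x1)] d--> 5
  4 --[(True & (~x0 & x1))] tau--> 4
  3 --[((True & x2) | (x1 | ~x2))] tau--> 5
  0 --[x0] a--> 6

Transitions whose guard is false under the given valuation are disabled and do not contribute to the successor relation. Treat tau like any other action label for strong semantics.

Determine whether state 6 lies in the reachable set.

Answer: UNREACHABLE

Working:
After dropping false guards: 17 live edges.
Layer 0: {0}
Layer 1: {1,3}  cumulative {0,1,3}
Layer 2: {4,5}  cumulative {0,1,3,4,5}
Layer 3: {2}  cumulative {0,1,2,3,4,5}
Reach set: {0,1,2,3,4,5}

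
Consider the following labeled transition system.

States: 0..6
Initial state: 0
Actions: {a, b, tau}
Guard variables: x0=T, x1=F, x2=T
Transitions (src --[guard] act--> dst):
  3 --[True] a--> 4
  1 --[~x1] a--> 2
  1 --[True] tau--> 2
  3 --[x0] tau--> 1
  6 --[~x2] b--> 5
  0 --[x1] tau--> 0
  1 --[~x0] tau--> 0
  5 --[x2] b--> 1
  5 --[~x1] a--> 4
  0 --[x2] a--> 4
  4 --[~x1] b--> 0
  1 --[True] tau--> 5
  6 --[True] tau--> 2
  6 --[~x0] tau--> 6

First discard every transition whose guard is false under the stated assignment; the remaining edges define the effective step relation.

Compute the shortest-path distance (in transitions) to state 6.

Answer: UNREACHABLE

Trace:
Breadth-first toward 6:
  depth 0: {0}
  depth 1: {4}
6 never appears.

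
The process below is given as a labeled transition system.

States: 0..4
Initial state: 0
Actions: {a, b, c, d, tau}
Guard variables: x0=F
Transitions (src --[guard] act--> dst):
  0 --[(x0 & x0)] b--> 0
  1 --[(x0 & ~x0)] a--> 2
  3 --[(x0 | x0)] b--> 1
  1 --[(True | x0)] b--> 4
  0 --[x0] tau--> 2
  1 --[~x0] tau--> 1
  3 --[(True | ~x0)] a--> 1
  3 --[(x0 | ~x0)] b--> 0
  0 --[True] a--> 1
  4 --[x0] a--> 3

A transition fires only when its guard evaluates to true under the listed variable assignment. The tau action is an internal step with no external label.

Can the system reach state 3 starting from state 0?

Guard filter leaves 5 enabled edge(s).
L0 = {0}
L1 = {1}  total {0,1}
L2 = {4}  total {0,1,4}
R = {0,1,4}

Answer: UNREACHABLE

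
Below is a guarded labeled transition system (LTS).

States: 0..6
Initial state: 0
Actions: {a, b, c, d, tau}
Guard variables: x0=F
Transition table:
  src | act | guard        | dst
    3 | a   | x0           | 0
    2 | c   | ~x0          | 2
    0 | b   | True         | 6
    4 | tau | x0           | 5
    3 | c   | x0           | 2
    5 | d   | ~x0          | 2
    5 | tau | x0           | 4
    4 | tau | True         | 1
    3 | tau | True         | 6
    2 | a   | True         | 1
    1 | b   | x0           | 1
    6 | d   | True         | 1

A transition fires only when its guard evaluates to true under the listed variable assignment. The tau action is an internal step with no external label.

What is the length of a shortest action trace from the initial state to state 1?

BFS to 1:
  L0 = {0}
  L1 = {6}
  L2 = {1}
depth(1)=2, e.g. b·d

Answer: 2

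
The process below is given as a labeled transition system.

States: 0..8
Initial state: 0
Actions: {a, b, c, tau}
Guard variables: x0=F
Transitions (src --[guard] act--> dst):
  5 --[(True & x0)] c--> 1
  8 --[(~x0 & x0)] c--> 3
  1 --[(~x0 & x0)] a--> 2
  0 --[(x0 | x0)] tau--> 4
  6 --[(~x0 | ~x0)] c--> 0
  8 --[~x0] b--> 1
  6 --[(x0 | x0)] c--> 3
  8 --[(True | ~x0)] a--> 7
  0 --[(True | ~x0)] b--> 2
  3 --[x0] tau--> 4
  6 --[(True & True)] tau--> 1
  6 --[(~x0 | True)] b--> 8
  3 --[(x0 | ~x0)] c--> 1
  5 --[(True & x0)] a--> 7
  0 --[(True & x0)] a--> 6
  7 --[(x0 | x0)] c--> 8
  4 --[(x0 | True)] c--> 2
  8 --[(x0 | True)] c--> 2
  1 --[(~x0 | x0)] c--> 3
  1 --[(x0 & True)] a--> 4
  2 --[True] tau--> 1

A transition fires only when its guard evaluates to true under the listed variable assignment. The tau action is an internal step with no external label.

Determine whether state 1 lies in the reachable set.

Guard filter leaves 11 enabled edge(s).
depth 0: {0}
depth 1: {2}  cumulative {0,2}
depth 2: {1}  cumulative {0,1,2}
depth 3: {3}  cumulative {0,1,2,3}
Reach set: {0,1,2,3}
witness 1: b·tau

Answer: REACHABLE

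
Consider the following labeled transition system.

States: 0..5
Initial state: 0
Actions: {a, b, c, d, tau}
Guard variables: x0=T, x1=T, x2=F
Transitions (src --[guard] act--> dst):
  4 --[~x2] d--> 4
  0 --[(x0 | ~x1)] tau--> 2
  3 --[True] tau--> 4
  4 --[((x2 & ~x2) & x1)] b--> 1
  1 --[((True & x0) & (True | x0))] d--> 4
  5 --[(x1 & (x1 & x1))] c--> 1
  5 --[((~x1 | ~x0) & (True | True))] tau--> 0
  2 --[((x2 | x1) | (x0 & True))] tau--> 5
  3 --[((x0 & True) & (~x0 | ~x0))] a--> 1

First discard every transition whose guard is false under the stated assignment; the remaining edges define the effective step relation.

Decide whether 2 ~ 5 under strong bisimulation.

Answer: NOT BISIMILAR

Trace:
Refine partition for ~:
  π0 = {{0,1,2,3,4,5}}
  π1 = {{0,2,3},{1,4},{5}}
  π2 = {{0},{1,4},{2},{3},{5}}
5 equivalence class(es) (converged in 3)
2∈{2}, 5∈{5}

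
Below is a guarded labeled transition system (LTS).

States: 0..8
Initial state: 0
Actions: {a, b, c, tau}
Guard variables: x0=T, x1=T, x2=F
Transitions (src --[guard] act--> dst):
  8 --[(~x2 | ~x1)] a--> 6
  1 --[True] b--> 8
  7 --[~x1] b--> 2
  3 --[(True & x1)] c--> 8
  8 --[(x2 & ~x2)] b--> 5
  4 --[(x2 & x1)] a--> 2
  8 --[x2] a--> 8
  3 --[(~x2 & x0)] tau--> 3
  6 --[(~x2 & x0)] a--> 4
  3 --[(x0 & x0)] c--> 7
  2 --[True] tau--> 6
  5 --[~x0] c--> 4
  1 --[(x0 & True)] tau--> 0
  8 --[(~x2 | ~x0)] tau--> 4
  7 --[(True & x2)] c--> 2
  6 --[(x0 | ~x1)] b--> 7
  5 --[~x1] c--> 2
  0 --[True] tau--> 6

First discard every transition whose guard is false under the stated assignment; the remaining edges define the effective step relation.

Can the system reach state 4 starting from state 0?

After dropping false guards: 11 live edges.
depth 0: {0}
depth 1: {6}  total {0,6}
depth 2: {4,7}  total {0,4,6,7}
Reach set: {0,4,6,7}
Path to 4: tau·a

Answer: REACHABLE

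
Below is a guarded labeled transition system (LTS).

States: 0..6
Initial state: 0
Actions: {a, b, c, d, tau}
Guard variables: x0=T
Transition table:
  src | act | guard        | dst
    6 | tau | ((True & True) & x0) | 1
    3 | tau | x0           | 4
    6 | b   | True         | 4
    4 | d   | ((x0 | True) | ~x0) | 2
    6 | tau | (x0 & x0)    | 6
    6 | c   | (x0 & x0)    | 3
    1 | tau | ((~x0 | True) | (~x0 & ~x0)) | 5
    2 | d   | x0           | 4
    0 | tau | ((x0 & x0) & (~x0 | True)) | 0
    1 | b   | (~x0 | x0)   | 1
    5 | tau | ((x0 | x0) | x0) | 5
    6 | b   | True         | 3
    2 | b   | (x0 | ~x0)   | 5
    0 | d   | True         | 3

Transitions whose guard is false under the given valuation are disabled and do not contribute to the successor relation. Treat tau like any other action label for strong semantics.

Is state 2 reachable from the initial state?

Answer: REACHABLE

Analysis:
Guard filter leaves 14 enabled edge(s).
depth 0: {0}
depth 1: {3}  now seen {0,3}
depth 2: {4}  now seen {0,3,4}
depth 3: {2}  now seen {0,2,3,4}
depth 4: {5}  now seen {0,2,3,4,5}
Reach set: {0,2,3,4,5}
trace reaching 2: d·tau·d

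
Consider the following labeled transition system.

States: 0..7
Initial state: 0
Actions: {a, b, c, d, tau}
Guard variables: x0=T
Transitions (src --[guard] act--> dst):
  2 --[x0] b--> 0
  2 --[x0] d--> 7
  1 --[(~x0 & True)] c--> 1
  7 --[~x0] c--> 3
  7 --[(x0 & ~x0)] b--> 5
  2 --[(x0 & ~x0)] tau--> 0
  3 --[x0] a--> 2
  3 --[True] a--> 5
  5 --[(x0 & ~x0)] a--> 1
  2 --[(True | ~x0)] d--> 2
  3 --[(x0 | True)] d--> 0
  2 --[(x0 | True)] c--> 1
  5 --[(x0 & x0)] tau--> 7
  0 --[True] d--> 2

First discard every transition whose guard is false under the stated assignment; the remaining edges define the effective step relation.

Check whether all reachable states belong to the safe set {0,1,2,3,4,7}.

Inv-set: {0,1,2,3,4,7}
Reachable = {0,1,2,7}
  0: ok
  1: ok
  2: ok
  7: ok

Answer: INVARIANT HOLDS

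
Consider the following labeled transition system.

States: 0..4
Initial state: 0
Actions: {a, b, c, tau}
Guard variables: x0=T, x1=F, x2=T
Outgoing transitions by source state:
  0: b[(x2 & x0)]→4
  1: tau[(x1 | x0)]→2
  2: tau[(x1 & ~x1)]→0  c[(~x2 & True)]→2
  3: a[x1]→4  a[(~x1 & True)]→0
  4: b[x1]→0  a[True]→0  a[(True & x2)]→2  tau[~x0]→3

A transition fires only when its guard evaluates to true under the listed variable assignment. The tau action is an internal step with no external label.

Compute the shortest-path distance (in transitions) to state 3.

BFS to 3:
  depth 0: {0}
  depth 1: {4}
  depth 2: {2}
3 never appears.

Answer: UNREACHABLE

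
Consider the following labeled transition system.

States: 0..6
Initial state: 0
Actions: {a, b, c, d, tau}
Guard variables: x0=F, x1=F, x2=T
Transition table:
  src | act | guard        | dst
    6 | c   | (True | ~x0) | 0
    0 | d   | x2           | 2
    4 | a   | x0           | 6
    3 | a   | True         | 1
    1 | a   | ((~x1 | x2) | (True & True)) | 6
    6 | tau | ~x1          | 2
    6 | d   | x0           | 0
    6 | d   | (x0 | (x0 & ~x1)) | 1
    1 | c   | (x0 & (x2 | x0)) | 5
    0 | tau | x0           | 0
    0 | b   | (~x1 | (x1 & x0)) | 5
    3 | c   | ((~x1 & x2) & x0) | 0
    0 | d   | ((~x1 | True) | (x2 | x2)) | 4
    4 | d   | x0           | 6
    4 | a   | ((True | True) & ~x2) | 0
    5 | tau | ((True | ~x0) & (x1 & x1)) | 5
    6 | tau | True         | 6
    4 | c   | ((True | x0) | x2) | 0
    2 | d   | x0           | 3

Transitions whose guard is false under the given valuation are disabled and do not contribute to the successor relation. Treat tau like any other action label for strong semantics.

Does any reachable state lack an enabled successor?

Reachable = {0,2,4,5}
  0: b→5  d→2  d→4  [3 exit(s)]
  2: ∅  [deadlock]
  4: c→0  [1 exit(s)]
  5: ∅  [deadlock]
witness 2: d

Answer: DEADLOCK at state 2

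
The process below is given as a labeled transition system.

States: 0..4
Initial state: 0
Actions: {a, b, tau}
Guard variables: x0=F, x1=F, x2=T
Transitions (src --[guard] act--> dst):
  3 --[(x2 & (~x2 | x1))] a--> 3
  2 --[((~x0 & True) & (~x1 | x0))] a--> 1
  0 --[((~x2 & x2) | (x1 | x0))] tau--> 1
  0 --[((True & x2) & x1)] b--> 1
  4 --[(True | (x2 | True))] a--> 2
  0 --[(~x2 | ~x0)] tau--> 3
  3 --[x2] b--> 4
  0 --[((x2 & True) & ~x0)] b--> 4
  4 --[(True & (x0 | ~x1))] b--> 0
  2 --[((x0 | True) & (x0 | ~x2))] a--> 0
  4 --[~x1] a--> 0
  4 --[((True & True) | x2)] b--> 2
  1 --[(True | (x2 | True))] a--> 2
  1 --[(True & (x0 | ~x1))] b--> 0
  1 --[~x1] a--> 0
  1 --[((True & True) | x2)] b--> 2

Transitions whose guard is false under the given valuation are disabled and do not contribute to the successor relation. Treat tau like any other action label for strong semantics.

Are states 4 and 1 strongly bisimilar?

Answer: BISIMILAR

Trace:
Bisimulation quotient by refinement:
  π0 = {{0,1,2,3,4}}
  π1 = {{0},{1,4},{2},{3}}
Fixed point at round 2; 4 class(es).
[4]={1,4}  [1]={1,4}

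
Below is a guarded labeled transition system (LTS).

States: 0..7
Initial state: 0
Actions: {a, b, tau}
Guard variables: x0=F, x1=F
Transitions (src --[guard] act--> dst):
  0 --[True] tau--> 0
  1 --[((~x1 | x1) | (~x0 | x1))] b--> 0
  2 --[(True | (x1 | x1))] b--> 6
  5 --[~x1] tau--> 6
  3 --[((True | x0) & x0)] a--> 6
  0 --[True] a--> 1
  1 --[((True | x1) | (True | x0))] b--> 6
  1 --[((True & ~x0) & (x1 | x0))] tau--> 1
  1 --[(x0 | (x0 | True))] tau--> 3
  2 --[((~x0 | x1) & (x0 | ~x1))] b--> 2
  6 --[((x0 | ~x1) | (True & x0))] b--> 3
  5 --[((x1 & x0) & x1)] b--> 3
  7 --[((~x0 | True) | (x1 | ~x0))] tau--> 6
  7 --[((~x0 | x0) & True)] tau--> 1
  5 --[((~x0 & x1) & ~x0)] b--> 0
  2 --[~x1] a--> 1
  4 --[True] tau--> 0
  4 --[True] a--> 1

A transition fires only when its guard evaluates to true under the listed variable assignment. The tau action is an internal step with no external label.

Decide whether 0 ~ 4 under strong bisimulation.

Bisimulation quotient by refinement:
  P[0] = {{0,1,2,3,4,5,6,7}}
  P[1] = {{0,4},{1},{2},{3},{5,7},{6}}
  P[2] = {{0,4},{1},{2},{3},{5},{6},{7}}
Fixed point at round 3; 7 class(es).
[0]={0,4}  [4]={0,4}

Answer: BISIMILAR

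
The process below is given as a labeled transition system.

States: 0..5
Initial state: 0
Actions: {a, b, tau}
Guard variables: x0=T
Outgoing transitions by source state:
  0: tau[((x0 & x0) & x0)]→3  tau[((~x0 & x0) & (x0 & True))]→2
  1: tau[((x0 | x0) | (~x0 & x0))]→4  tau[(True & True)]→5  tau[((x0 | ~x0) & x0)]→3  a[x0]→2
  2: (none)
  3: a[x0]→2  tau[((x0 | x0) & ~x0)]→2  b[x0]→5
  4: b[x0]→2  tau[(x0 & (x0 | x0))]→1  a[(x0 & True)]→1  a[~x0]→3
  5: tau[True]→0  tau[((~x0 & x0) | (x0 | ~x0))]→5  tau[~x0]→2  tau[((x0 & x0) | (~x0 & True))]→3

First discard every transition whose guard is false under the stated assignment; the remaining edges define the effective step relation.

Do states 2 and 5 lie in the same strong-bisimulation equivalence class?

Compute ~ classes (split until stable):
  π0 = {{0,1,2,3,4,5}}
  π1 = {{0,5},{1},{2},{3},{4}}
  π2 = {{0},{1},{2},{3},{4},{5}}
stable after 3 split(s): 6 block(s)
[2]={2}  [5]={5}

Answer: NOT BISIMILAR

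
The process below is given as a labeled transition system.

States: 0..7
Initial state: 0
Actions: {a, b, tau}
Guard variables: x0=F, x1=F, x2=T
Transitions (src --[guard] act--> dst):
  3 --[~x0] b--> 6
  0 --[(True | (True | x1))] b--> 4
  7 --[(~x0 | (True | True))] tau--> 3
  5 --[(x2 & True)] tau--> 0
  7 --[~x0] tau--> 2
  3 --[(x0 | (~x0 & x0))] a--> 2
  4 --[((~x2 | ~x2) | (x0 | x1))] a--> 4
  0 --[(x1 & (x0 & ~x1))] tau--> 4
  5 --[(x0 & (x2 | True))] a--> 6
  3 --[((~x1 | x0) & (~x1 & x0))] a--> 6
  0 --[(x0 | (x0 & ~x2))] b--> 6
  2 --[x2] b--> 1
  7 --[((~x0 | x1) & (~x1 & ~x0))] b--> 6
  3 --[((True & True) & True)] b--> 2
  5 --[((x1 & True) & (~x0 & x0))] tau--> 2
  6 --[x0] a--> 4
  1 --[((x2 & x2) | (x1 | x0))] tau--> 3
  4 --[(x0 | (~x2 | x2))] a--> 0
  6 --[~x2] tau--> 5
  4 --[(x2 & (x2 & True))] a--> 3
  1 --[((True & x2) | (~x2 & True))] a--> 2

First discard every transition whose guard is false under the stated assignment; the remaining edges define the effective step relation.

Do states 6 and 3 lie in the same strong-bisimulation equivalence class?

Refine partition for ~:
  π0 = {{0,1,2,3,4,5,6,7}}
  π1 = {{0,2,3},{1},{4},{5},{6},{7}}
  π2 = {{0},{1},{2},{3},{4},{5},{6},{7}}
8 equivalence class(es) (converged in 3)
class of 6: {6}; class of 3: {3}

Answer: NOT BISIMILAR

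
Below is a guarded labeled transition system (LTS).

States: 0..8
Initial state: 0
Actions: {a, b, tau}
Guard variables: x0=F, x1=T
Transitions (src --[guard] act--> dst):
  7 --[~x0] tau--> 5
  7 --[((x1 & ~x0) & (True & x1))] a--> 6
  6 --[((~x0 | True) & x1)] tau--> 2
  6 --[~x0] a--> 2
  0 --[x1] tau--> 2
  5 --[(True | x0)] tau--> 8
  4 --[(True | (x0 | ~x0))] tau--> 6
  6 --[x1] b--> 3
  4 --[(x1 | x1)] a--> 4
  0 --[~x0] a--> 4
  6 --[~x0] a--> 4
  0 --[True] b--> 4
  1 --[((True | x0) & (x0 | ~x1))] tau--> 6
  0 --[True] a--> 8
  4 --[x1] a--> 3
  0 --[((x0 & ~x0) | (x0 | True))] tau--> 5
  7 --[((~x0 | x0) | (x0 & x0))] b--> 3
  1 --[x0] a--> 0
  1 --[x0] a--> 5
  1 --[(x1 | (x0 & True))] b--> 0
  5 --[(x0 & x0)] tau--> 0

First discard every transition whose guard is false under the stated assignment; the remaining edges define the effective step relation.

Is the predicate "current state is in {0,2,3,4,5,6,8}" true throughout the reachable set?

Answer: INVARIANT HOLDS

Working:
Allowed set {0,2,3,4,5,6,8}
R = {0,2,3,4,5,6,8}
  0: ✓
  2: ✓
  3: ✓
  4: ✓
  5: ✓
  6: ✓
  8: ✓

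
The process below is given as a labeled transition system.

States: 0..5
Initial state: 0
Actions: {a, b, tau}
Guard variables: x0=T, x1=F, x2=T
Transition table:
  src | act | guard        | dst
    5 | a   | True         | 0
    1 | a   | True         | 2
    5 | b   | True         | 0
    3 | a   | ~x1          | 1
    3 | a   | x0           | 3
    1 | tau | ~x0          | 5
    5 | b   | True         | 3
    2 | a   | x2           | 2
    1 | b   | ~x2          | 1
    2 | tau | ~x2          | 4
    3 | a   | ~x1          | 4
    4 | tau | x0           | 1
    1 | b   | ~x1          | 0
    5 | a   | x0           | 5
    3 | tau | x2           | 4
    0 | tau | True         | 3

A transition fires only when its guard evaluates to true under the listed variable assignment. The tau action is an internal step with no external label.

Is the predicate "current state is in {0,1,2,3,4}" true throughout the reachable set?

Safe = {0,1,2,3,4}
Reachable = {0,1,2,3,4}
  0: ✓
  1: ✓
  2: ✓
  3: ✓
  4: ✓

Answer: INVARIANT HOLDS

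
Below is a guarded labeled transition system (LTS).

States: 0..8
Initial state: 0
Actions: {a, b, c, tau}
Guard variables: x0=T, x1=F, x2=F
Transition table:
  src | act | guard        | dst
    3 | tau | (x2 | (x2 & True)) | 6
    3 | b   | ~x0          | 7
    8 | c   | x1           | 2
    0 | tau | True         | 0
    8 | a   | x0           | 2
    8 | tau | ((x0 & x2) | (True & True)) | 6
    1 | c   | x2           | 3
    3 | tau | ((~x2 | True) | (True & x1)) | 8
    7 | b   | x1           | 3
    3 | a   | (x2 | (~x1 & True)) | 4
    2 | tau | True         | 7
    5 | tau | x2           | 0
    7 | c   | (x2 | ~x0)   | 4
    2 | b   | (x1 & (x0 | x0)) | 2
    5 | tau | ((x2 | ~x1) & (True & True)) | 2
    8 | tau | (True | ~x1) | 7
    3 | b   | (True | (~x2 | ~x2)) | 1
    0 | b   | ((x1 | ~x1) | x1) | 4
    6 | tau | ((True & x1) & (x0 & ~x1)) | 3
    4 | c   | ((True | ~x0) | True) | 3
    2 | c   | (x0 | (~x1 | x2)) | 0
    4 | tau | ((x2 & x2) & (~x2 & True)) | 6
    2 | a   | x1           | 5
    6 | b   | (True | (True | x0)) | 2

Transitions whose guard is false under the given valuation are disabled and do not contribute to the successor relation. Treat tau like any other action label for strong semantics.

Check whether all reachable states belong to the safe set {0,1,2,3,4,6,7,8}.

Answer: INVARIANT HOLDS

Analysis:
Safe = {0,1,2,3,4,6,7,8}
Reach set: {0,1,2,3,4,6,7,8}
  0: safe
  1: safe
  2: safe
  3: safe
  4: safe
  6: safe
  7: safe
  8: safe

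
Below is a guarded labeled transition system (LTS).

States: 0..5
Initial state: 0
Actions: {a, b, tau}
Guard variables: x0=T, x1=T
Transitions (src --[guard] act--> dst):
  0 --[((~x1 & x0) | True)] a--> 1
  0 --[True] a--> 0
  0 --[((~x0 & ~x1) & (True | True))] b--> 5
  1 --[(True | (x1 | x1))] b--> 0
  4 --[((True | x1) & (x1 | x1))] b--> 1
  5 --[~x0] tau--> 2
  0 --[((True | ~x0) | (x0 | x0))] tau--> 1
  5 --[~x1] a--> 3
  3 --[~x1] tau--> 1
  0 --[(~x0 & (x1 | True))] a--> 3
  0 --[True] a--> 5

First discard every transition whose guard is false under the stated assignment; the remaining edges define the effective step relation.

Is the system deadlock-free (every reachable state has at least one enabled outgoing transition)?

R = {0,1,5}
  0: a→0  a→1  a→5  tau→1  [deg 4]
  1: b→0  [deg 1]
  5: ∅  [STUCK]
witness 5: a

Answer: DEADLOCK at state 5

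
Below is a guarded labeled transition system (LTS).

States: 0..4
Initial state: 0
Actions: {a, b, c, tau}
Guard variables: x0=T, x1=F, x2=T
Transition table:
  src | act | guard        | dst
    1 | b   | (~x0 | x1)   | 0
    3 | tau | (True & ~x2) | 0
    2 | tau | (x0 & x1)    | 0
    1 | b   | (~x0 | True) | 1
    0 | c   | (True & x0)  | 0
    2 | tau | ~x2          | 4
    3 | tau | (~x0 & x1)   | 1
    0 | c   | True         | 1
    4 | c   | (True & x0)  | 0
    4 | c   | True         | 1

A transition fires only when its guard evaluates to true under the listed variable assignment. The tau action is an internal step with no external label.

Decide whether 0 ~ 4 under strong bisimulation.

Answer: BISIMILAR

Working:
Refine partition for ~:
  π0 = {{0,1,2,3,4}}
  π1 = {{0,4},{1},{2,3}}
Fixed point at round 2; 3 class(es).
0∈{0,4}, 4∈{0,4}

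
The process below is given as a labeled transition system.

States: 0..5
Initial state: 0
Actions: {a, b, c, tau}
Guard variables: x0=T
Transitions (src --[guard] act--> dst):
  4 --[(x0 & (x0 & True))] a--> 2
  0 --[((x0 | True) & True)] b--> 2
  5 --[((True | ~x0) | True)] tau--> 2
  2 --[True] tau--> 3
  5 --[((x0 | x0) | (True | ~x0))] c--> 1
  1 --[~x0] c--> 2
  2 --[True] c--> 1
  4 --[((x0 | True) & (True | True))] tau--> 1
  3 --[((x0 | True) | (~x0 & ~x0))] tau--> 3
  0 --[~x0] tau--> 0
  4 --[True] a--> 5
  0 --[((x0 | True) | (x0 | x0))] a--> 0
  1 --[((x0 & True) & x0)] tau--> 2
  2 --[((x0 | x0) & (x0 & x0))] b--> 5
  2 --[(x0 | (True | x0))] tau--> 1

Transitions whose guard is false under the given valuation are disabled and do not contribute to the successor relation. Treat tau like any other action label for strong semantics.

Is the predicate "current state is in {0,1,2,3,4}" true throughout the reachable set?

Answer: INVARIANT VIOLATED at state 5

Working:
Allowed set {0,1,2,3,4}
R = {0,1,2,3,5}
  0: ok
  1: ok
  2: ok
  3: ok
  5: ✗ unsafe
witness against invariant: b·b → 5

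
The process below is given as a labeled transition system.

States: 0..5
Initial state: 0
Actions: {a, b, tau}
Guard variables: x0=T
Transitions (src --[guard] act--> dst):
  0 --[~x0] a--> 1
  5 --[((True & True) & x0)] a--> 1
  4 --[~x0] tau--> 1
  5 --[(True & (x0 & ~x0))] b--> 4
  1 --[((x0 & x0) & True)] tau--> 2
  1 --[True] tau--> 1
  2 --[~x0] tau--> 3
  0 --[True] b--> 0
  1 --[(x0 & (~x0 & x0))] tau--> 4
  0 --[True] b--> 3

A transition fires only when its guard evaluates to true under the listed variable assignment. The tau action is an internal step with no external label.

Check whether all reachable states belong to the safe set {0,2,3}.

Safe = {0,2,3}
Reachable = {0,3}
  0: ok
  3: ok

Answer: INVARIANT HOLDS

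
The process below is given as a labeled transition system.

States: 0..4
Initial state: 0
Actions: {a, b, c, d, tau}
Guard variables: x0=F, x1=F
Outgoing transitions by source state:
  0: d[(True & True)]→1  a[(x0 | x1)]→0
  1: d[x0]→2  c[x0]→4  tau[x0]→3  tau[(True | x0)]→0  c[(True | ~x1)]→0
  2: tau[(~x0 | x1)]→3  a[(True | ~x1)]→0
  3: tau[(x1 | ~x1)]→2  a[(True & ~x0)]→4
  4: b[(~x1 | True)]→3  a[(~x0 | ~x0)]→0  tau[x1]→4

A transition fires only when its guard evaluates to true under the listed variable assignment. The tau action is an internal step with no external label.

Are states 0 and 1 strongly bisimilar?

Bisimulation quotient by refinement:
  π0 = {{0,1,2,3,4}}
  π1 = {{0},{1},{2,3},{4}}
  π2 = {{0},{1},{2},{3},{4}}
Fixed point at round 3; 5 class(es).
0∈{0}, 1∈{1}

Answer: NOT BISIMILAR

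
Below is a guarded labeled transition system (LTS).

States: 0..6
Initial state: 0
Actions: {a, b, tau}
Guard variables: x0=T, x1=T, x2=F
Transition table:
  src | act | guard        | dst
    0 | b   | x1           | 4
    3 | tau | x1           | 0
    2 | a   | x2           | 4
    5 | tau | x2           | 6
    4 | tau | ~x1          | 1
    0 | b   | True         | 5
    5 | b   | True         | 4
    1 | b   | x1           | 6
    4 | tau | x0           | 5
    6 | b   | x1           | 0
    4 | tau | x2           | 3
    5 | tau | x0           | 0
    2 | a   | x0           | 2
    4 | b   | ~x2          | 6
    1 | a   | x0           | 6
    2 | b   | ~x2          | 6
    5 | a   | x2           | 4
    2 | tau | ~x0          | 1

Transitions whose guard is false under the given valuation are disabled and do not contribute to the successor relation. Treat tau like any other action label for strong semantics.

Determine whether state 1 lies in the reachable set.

Answer: UNREACHABLE

Analysis:
12 transition(s) survive guard evaluation.
Layer 0: {0}
Layer 1: {4,5}  cumulative {0,4,5}
Layer 2: {6}  cumulative {0,4,5,6}
Reachable = {0,4,5,6}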